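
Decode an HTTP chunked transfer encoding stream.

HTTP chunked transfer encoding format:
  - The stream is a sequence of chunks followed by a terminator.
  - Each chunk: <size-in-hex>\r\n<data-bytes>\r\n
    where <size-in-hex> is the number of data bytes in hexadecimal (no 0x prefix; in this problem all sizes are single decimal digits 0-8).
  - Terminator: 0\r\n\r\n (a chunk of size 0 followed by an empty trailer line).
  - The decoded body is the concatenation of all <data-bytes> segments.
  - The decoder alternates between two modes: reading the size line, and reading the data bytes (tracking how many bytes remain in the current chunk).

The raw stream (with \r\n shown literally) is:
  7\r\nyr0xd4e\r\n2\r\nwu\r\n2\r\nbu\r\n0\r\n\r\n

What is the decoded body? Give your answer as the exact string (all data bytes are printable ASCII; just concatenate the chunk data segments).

Chunk 1: stream[0..1]='7' size=0x7=7, data at stream[3..10]='yr0xd4e' -> body[0..7], body so far='yr0xd4e'
Chunk 2: stream[12..13]='2' size=0x2=2, data at stream[15..17]='wu' -> body[7..9], body so far='yr0xd4ewu'
Chunk 3: stream[19..20]='2' size=0x2=2, data at stream[22..24]='bu' -> body[9..11], body so far='yr0xd4ewubu'
Chunk 4: stream[26..27]='0' size=0 (terminator). Final body='yr0xd4ewubu' (11 bytes)

Answer: yr0xd4ewubu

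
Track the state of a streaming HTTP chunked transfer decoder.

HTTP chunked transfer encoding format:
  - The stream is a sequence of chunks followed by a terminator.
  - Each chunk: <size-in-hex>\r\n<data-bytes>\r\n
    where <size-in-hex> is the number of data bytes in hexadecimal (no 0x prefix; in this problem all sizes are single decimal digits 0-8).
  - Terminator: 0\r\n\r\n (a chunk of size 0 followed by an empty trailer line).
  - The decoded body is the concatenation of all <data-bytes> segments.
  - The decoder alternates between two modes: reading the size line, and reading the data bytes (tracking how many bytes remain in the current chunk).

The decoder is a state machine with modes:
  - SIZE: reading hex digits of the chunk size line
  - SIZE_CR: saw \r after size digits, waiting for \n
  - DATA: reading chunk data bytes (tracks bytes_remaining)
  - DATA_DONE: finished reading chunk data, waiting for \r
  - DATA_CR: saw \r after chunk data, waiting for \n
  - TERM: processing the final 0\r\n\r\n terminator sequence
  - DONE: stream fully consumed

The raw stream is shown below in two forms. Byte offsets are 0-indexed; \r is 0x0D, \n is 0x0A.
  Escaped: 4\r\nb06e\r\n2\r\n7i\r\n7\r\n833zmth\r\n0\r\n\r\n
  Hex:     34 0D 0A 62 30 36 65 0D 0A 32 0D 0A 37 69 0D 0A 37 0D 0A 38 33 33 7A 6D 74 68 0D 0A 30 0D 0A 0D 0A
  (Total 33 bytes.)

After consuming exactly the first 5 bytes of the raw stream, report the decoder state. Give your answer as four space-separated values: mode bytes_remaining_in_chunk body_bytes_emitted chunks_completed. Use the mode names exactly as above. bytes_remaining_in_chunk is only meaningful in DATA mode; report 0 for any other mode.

Byte 0 = '4': mode=SIZE remaining=0 emitted=0 chunks_done=0
Byte 1 = 0x0D: mode=SIZE_CR remaining=0 emitted=0 chunks_done=0
Byte 2 = 0x0A: mode=DATA remaining=4 emitted=0 chunks_done=0
Byte 3 = 'b': mode=DATA remaining=3 emitted=1 chunks_done=0
Byte 4 = '0': mode=DATA remaining=2 emitted=2 chunks_done=0

Answer: DATA 2 2 0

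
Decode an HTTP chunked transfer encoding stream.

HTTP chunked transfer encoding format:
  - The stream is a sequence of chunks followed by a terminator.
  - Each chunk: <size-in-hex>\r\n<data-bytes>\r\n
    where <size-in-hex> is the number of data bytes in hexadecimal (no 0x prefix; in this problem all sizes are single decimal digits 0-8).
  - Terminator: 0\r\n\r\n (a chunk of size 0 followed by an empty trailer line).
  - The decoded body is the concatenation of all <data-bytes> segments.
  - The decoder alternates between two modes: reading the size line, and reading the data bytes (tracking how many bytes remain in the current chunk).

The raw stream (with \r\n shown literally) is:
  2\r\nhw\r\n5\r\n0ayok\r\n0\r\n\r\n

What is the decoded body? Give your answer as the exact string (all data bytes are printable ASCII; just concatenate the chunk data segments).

Answer: hw0ayok

Derivation:
Chunk 1: stream[0..1]='2' size=0x2=2, data at stream[3..5]='hw' -> body[0..2], body so far='hw'
Chunk 2: stream[7..8]='5' size=0x5=5, data at stream[10..15]='0ayok' -> body[2..7], body so far='hw0ayok'
Chunk 3: stream[17..18]='0' size=0 (terminator). Final body='hw0ayok' (7 bytes)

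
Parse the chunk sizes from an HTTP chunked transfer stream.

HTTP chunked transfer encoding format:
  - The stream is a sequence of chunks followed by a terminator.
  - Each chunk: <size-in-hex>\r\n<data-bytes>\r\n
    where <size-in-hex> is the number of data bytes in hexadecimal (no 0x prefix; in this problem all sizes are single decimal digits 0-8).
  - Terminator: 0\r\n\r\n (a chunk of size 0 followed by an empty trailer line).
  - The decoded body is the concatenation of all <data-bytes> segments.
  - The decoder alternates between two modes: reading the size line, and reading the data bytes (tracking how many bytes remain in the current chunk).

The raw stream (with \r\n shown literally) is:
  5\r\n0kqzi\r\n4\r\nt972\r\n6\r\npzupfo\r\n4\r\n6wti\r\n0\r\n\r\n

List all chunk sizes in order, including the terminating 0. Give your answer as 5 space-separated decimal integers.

Chunk 1: stream[0..1]='5' size=0x5=5, data at stream[3..8]='0kqzi' -> body[0..5], body so far='0kqzi'
Chunk 2: stream[10..11]='4' size=0x4=4, data at stream[13..17]='t972' -> body[5..9], body so far='0kqzit972'
Chunk 3: stream[19..20]='6' size=0x6=6, data at stream[22..28]='pzupfo' -> body[9..15], body so far='0kqzit972pzupfo'
Chunk 4: stream[30..31]='4' size=0x4=4, data at stream[33..37]='6wti' -> body[15..19], body so far='0kqzit972pzupfo6wti'
Chunk 5: stream[39..40]='0' size=0 (terminator). Final body='0kqzit972pzupfo6wti' (19 bytes)

Answer: 5 4 6 4 0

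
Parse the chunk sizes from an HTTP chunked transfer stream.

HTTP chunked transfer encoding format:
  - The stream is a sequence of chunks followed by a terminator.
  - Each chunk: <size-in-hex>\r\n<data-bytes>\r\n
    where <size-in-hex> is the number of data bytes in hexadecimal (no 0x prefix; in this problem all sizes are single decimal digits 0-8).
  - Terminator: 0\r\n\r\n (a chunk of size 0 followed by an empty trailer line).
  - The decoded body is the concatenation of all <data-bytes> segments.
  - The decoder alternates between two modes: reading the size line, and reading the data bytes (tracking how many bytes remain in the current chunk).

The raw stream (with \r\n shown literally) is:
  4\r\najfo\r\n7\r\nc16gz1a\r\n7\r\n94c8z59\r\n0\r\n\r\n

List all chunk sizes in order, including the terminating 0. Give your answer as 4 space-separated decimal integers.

Chunk 1: stream[0..1]='4' size=0x4=4, data at stream[3..7]='ajfo' -> body[0..4], body so far='ajfo'
Chunk 2: stream[9..10]='7' size=0x7=7, data at stream[12..19]='c16gz1a' -> body[4..11], body so far='ajfoc16gz1a'
Chunk 3: stream[21..22]='7' size=0x7=7, data at stream[24..31]='94c8z59' -> body[11..18], body so far='ajfoc16gz1a94c8z59'
Chunk 4: stream[33..34]='0' size=0 (terminator). Final body='ajfoc16gz1a94c8z59' (18 bytes)

Answer: 4 7 7 0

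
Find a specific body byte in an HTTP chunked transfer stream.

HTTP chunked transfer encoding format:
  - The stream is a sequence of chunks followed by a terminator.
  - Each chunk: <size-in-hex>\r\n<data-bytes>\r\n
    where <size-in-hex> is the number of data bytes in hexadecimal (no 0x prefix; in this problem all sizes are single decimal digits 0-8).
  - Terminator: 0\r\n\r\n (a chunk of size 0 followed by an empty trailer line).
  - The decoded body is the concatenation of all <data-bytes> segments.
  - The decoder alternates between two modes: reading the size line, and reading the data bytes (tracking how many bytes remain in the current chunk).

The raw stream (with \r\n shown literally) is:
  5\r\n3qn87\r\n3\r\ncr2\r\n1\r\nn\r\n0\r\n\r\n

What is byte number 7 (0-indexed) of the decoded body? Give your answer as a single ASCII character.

Chunk 1: stream[0..1]='5' size=0x5=5, data at stream[3..8]='3qn87' -> body[0..5], body so far='3qn87'
Chunk 2: stream[10..11]='3' size=0x3=3, data at stream[13..16]='cr2' -> body[5..8], body so far='3qn87cr2'
Chunk 3: stream[18..19]='1' size=0x1=1, data at stream[21..22]='n' -> body[8..9], body so far='3qn87cr2n'
Chunk 4: stream[24..25]='0' size=0 (terminator). Final body='3qn87cr2n' (9 bytes)
Body byte 7 = '2'

Answer: 2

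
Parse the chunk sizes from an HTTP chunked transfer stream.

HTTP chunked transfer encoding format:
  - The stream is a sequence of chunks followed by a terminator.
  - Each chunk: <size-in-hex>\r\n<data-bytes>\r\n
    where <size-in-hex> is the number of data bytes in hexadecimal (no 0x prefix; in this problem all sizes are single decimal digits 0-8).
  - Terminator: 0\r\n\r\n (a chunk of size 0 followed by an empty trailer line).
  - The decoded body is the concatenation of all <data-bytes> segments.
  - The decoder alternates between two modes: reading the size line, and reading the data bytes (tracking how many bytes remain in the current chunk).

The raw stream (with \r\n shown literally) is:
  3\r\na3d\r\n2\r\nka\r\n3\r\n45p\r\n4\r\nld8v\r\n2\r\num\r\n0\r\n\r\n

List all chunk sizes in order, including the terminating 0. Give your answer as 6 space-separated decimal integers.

Answer: 3 2 3 4 2 0

Derivation:
Chunk 1: stream[0..1]='3' size=0x3=3, data at stream[3..6]='a3d' -> body[0..3], body so far='a3d'
Chunk 2: stream[8..9]='2' size=0x2=2, data at stream[11..13]='ka' -> body[3..5], body so far='a3dka'
Chunk 3: stream[15..16]='3' size=0x3=3, data at stream[18..21]='45p' -> body[5..8], body so far='a3dka45p'
Chunk 4: stream[23..24]='4' size=0x4=4, data at stream[26..30]='ld8v' -> body[8..12], body so far='a3dka45pld8v'
Chunk 5: stream[32..33]='2' size=0x2=2, data at stream[35..37]='um' -> body[12..14], body so far='a3dka45pld8vum'
Chunk 6: stream[39..40]='0' size=0 (terminator). Final body='a3dka45pld8vum' (14 bytes)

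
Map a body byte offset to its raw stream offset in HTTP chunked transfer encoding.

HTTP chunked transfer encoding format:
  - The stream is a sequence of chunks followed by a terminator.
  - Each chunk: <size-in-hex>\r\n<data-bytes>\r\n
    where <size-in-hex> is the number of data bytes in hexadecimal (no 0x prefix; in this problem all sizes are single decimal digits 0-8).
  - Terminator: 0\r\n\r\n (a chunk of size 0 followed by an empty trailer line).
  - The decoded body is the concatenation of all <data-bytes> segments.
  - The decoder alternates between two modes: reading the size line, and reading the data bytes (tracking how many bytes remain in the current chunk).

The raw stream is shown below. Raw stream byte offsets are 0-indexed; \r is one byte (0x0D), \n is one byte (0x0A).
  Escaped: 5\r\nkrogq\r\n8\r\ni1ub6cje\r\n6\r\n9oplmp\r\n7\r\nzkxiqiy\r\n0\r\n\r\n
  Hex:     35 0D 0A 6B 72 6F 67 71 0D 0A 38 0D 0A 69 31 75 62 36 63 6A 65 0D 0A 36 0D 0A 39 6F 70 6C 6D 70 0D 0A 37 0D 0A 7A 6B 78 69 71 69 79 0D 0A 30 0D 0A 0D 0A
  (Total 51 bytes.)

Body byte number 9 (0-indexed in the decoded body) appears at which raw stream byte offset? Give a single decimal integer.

Answer: 17

Derivation:
Chunk 1: stream[0..1]='5' size=0x5=5, data at stream[3..8]='krogq' -> body[0..5], body so far='krogq'
Chunk 2: stream[10..11]='8' size=0x8=8, data at stream[13..21]='i1ub6cje' -> body[5..13], body so far='krogqi1ub6cje'
Chunk 3: stream[23..24]='6' size=0x6=6, data at stream[26..32]='9oplmp' -> body[13..19], body so far='krogqi1ub6cje9oplmp'
Chunk 4: stream[34..35]='7' size=0x7=7, data at stream[37..44]='zkxiqiy' -> body[19..26], body so far='krogqi1ub6cje9oplmpzkxiqiy'
Chunk 5: stream[46..47]='0' size=0 (terminator). Final body='krogqi1ub6cje9oplmpzkxiqiy' (26 bytes)
Body byte 9 at stream offset 17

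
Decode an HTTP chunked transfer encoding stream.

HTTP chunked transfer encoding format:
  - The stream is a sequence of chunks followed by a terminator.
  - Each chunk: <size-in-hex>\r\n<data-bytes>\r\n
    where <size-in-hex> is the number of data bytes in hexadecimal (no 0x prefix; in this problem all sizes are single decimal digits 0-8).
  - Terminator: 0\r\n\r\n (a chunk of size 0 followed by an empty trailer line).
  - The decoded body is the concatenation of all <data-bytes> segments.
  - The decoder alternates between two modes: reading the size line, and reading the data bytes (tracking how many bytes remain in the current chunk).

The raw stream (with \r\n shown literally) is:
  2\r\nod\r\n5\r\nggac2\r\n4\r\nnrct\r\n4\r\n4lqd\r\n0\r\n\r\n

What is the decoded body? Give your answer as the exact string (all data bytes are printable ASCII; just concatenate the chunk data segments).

Chunk 1: stream[0..1]='2' size=0x2=2, data at stream[3..5]='od' -> body[0..2], body so far='od'
Chunk 2: stream[7..8]='5' size=0x5=5, data at stream[10..15]='ggac2' -> body[2..7], body so far='odggac2'
Chunk 3: stream[17..18]='4' size=0x4=4, data at stream[20..24]='nrct' -> body[7..11], body so far='odggac2nrct'
Chunk 4: stream[26..27]='4' size=0x4=4, data at stream[29..33]='4lqd' -> body[11..15], body so far='odggac2nrct4lqd'
Chunk 5: stream[35..36]='0' size=0 (terminator). Final body='odggac2nrct4lqd' (15 bytes)

Answer: odggac2nrct4lqd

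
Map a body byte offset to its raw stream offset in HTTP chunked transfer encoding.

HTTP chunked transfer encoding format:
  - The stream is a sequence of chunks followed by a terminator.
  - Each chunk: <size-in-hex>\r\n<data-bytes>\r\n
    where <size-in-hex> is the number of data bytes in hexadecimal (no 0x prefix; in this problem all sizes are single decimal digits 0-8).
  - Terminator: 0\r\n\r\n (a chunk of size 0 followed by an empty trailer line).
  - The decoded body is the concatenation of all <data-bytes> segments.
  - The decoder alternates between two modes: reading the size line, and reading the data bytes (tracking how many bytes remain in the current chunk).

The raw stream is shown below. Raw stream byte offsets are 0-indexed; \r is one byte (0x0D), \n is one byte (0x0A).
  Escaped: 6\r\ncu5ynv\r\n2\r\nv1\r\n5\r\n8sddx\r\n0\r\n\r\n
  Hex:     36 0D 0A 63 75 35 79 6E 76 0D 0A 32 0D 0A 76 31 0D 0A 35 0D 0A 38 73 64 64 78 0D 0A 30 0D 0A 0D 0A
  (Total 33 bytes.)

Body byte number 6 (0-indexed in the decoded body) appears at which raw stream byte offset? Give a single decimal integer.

Chunk 1: stream[0..1]='6' size=0x6=6, data at stream[3..9]='cu5ynv' -> body[0..6], body so far='cu5ynv'
Chunk 2: stream[11..12]='2' size=0x2=2, data at stream[14..16]='v1' -> body[6..8], body so far='cu5ynvv1'
Chunk 3: stream[18..19]='5' size=0x5=5, data at stream[21..26]='8sddx' -> body[8..13], body so far='cu5ynvv18sddx'
Chunk 4: stream[28..29]='0' size=0 (terminator). Final body='cu5ynvv18sddx' (13 bytes)
Body byte 6 at stream offset 14

Answer: 14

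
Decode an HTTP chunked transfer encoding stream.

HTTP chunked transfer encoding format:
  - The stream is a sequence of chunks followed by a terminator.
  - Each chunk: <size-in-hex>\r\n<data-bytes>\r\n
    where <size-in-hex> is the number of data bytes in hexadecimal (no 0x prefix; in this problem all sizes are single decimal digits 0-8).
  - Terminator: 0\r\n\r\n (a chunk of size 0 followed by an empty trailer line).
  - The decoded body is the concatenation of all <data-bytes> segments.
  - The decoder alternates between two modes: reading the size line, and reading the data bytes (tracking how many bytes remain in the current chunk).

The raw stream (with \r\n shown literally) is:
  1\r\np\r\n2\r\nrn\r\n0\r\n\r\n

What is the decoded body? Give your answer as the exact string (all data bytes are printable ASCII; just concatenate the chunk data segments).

Chunk 1: stream[0..1]='1' size=0x1=1, data at stream[3..4]='p' -> body[0..1], body so far='p'
Chunk 2: stream[6..7]='2' size=0x2=2, data at stream[9..11]='rn' -> body[1..3], body so far='prn'
Chunk 3: stream[13..14]='0' size=0 (terminator). Final body='prn' (3 bytes)

Answer: prn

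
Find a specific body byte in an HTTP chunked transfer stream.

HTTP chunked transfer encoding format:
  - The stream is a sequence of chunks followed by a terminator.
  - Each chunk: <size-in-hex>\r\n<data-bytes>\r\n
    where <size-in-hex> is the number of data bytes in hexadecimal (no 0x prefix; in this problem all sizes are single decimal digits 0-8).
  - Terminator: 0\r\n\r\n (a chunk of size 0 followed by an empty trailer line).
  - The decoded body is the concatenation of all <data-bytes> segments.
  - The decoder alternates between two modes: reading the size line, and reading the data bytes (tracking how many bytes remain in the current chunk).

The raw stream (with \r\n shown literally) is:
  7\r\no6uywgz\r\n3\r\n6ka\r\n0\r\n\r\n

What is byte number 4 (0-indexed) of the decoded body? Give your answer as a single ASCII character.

Chunk 1: stream[0..1]='7' size=0x7=7, data at stream[3..10]='o6uywgz' -> body[0..7], body so far='o6uywgz'
Chunk 2: stream[12..13]='3' size=0x3=3, data at stream[15..18]='6ka' -> body[7..10], body so far='o6uywgz6ka'
Chunk 3: stream[20..21]='0' size=0 (terminator). Final body='o6uywgz6ka' (10 bytes)
Body byte 4 = 'w'

Answer: w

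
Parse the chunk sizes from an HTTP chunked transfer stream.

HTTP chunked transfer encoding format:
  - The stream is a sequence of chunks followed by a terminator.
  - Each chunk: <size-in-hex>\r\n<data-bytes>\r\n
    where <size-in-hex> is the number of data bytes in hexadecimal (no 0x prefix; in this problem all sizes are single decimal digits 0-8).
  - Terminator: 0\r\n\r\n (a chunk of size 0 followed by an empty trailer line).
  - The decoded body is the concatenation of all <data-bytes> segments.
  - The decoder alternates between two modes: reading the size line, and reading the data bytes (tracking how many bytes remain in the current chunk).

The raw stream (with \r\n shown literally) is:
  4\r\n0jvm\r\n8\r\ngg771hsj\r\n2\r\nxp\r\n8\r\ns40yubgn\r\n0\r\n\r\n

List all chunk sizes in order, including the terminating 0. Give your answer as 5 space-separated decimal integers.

Chunk 1: stream[0..1]='4' size=0x4=4, data at stream[3..7]='0jvm' -> body[0..4], body so far='0jvm'
Chunk 2: stream[9..10]='8' size=0x8=8, data at stream[12..20]='gg771hsj' -> body[4..12], body so far='0jvmgg771hsj'
Chunk 3: stream[22..23]='2' size=0x2=2, data at stream[25..27]='xp' -> body[12..14], body so far='0jvmgg771hsjxp'
Chunk 4: stream[29..30]='8' size=0x8=8, data at stream[32..40]='s40yubgn' -> body[14..22], body so far='0jvmgg771hsjxps40yubgn'
Chunk 5: stream[42..43]='0' size=0 (terminator). Final body='0jvmgg771hsjxps40yubgn' (22 bytes)

Answer: 4 8 2 8 0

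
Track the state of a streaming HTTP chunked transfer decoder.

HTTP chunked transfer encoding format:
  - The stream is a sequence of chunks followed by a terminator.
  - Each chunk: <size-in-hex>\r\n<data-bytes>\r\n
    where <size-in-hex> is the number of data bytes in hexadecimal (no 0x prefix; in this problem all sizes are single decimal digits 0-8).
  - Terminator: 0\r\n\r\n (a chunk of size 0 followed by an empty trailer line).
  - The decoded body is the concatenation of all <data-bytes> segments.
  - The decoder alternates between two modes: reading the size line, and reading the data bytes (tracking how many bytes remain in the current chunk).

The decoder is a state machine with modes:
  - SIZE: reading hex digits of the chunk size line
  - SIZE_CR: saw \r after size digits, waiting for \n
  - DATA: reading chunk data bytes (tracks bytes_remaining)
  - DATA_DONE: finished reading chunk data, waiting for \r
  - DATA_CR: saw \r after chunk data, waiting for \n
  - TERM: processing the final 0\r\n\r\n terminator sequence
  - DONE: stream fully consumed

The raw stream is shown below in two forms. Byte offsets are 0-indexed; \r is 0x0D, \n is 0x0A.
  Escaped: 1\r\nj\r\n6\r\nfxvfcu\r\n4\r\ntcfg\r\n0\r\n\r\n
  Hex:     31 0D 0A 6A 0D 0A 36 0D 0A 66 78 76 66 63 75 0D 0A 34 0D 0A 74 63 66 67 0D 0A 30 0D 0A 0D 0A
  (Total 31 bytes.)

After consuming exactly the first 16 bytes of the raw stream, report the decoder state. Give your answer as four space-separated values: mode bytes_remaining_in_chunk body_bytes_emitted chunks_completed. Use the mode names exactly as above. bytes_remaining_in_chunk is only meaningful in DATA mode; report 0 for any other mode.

Answer: DATA_CR 0 7 1

Derivation:
Byte 0 = '1': mode=SIZE remaining=0 emitted=0 chunks_done=0
Byte 1 = 0x0D: mode=SIZE_CR remaining=0 emitted=0 chunks_done=0
Byte 2 = 0x0A: mode=DATA remaining=1 emitted=0 chunks_done=0
Byte 3 = 'j': mode=DATA_DONE remaining=0 emitted=1 chunks_done=0
Byte 4 = 0x0D: mode=DATA_CR remaining=0 emitted=1 chunks_done=0
Byte 5 = 0x0A: mode=SIZE remaining=0 emitted=1 chunks_done=1
Byte 6 = '6': mode=SIZE remaining=0 emitted=1 chunks_done=1
Byte 7 = 0x0D: mode=SIZE_CR remaining=0 emitted=1 chunks_done=1
Byte 8 = 0x0A: mode=DATA remaining=6 emitted=1 chunks_done=1
Byte 9 = 'f': mode=DATA remaining=5 emitted=2 chunks_done=1
Byte 10 = 'x': mode=DATA remaining=4 emitted=3 chunks_done=1
Byte 11 = 'v': mode=DATA remaining=3 emitted=4 chunks_done=1
Byte 12 = 'f': mode=DATA remaining=2 emitted=5 chunks_done=1
Byte 13 = 'c': mode=DATA remaining=1 emitted=6 chunks_done=1
Byte 14 = 'u': mode=DATA_DONE remaining=0 emitted=7 chunks_done=1
Byte 15 = 0x0D: mode=DATA_CR remaining=0 emitted=7 chunks_done=1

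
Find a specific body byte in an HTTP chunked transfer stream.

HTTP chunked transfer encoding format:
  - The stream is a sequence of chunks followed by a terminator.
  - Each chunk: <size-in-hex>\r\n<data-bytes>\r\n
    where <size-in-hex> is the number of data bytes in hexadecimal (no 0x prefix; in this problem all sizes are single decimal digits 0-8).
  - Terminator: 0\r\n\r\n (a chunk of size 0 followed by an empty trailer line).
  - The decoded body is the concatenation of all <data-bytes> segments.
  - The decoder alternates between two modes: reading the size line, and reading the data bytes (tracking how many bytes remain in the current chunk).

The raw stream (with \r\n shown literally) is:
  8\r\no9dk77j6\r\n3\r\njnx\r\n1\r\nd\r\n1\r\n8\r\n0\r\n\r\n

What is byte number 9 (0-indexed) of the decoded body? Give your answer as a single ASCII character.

Answer: n

Derivation:
Chunk 1: stream[0..1]='8' size=0x8=8, data at stream[3..11]='o9dk77j6' -> body[0..8], body so far='o9dk77j6'
Chunk 2: stream[13..14]='3' size=0x3=3, data at stream[16..19]='jnx' -> body[8..11], body so far='o9dk77j6jnx'
Chunk 3: stream[21..22]='1' size=0x1=1, data at stream[24..25]='d' -> body[11..12], body so far='o9dk77j6jnxd'
Chunk 4: stream[27..28]='1' size=0x1=1, data at stream[30..31]='8' -> body[12..13], body so far='o9dk77j6jnxd8'
Chunk 5: stream[33..34]='0' size=0 (terminator). Final body='o9dk77j6jnxd8' (13 bytes)
Body byte 9 = 'n'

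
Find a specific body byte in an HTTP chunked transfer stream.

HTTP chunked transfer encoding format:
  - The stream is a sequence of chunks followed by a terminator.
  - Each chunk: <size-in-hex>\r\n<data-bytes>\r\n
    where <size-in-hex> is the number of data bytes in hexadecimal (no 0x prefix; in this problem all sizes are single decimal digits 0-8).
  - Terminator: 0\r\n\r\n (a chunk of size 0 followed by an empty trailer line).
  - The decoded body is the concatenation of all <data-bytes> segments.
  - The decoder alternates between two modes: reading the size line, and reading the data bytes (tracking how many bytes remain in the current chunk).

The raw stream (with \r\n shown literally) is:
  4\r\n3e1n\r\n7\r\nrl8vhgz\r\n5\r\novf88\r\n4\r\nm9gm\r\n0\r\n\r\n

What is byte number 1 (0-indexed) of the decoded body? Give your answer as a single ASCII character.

Answer: e

Derivation:
Chunk 1: stream[0..1]='4' size=0x4=4, data at stream[3..7]='3e1n' -> body[0..4], body so far='3e1n'
Chunk 2: stream[9..10]='7' size=0x7=7, data at stream[12..19]='rl8vhgz' -> body[4..11], body so far='3e1nrl8vhgz'
Chunk 3: stream[21..22]='5' size=0x5=5, data at stream[24..29]='ovf88' -> body[11..16], body so far='3e1nrl8vhgzovf88'
Chunk 4: stream[31..32]='4' size=0x4=4, data at stream[34..38]='m9gm' -> body[16..20], body so far='3e1nrl8vhgzovf88m9gm'
Chunk 5: stream[40..41]='0' size=0 (terminator). Final body='3e1nrl8vhgzovf88m9gm' (20 bytes)
Body byte 1 = 'e'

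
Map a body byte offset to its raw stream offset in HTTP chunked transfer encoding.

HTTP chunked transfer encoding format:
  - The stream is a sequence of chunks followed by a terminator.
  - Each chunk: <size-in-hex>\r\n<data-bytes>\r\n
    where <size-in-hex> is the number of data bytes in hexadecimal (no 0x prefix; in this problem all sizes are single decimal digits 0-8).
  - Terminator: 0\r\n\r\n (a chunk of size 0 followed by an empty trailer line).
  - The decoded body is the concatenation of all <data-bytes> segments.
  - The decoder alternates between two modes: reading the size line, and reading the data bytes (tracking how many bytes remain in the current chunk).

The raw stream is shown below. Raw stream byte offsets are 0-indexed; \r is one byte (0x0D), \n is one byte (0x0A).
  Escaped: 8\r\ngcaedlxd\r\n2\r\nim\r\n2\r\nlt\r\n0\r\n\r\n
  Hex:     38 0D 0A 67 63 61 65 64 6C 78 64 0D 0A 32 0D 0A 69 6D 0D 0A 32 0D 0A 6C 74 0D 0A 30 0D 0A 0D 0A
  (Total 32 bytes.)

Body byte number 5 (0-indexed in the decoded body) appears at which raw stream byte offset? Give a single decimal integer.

Chunk 1: stream[0..1]='8' size=0x8=8, data at stream[3..11]='gcaedlxd' -> body[0..8], body so far='gcaedlxd'
Chunk 2: stream[13..14]='2' size=0x2=2, data at stream[16..18]='im' -> body[8..10], body so far='gcaedlxdim'
Chunk 3: stream[20..21]='2' size=0x2=2, data at stream[23..25]='lt' -> body[10..12], body so far='gcaedlxdimlt'
Chunk 4: stream[27..28]='0' size=0 (terminator). Final body='gcaedlxdimlt' (12 bytes)
Body byte 5 at stream offset 8

Answer: 8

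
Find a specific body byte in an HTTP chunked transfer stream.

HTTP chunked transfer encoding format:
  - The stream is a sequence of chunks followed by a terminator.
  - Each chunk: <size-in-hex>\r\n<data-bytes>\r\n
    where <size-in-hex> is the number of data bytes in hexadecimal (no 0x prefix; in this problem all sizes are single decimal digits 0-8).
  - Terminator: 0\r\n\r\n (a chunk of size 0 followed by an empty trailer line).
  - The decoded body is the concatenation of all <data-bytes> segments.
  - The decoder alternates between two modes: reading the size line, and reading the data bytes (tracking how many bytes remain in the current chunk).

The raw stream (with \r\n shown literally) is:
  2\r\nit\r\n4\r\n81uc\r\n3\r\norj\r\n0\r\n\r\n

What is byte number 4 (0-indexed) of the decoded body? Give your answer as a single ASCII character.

Chunk 1: stream[0..1]='2' size=0x2=2, data at stream[3..5]='it' -> body[0..2], body so far='it'
Chunk 2: stream[7..8]='4' size=0x4=4, data at stream[10..14]='81uc' -> body[2..6], body so far='it81uc'
Chunk 3: stream[16..17]='3' size=0x3=3, data at stream[19..22]='orj' -> body[6..9], body so far='it81ucorj'
Chunk 4: stream[24..25]='0' size=0 (terminator). Final body='it81ucorj' (9 bytes)
Body byte 4 = 'u'

Answer: u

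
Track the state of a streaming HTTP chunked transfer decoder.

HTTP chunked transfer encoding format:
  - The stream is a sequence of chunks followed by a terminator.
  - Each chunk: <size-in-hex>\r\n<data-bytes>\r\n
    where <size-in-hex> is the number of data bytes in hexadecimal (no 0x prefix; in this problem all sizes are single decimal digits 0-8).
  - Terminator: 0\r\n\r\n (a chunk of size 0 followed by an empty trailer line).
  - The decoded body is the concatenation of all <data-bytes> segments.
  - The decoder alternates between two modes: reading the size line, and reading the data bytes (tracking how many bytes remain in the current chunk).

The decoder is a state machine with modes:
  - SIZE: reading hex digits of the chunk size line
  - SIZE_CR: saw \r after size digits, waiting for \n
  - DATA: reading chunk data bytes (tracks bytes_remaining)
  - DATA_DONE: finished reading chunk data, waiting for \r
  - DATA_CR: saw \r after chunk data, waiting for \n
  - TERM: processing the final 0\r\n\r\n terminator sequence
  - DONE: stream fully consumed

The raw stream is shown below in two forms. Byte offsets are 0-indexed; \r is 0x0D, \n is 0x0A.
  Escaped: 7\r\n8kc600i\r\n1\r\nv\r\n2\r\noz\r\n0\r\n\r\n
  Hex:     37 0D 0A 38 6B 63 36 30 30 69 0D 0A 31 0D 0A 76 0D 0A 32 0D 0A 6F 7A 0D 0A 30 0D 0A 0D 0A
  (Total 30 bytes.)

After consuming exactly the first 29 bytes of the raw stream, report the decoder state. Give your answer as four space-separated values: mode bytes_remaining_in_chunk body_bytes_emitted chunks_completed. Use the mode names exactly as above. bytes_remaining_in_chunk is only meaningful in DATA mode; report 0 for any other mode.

Byte 0 = '7': mode=SIZE remaining=0 emitted=0 chunks_done=0
Byte 1 = 0x0D: mode=SIZE_CR remaining=0 emitted=0 chunks_done=0
Byte 2 = 0x0A: mode=DATA remaining=7 emitted=0 chunks_done=0
Byte 3 = '8': mode=DATA remaining=6 emitted=1 chunks_done=0
Byte 4 = 'k': mode=DATA remaining=5 emitted=2 chunks_done=0
Byte 5 = 'c': mode=DATA remaining=4 emitted=3 chunks_done=0
Byte 6 = '6': mode=DATA remaining=3 emitted=4 chunks_done=0
Byte 7 = '0': mode=DATA remaining=2 emitted=5 chunks_done=0
Byte 8 = '0': mode=DATA remaining=1 emitted=6 chunks_done=0
Byte 9 = 'i': mode=DATA_DONE remaining=0 emitted=7 chunks_done=0
Byte 10 = 0x0D: mode=DATA_CR remaining=0 emitted=7 chunks_done=0
Byte 11 = 0x0A: mode=SIZE remaining=0 emitted=7 chunks_done=1
Byte 12 = '1': mode=SIZE remaining=0 emitted=7 chunks_done=1
Byte 13 = 0x0D: mode=SIZE_CR remaining=0 emitted=7 chunks_done=1
Byte 14 = 0x0A: mode=DATA remaining=1 emitted=7 chunks_done=1
Byte 15 = 'v': mode=DATA_DONE remaining=0 emitted=8 chunks_done=1
Byte 16 = 0x0D: mode=DATA_CR remaining=0 emitted=8 chunks_done=1
Byte 17 = 0x0A: mode=SIZE remaining=0 emitted=8 chunks_done=2
Byte 18 = '2': mode=SIZE remaining=0 emitted=8 chunks_done=2
Byte 19 = 0x0D: mode=SIZE_CR remaining=0 emitted=8 chunks_done=2
Byte 20 = 0x0A: mode=DATA remaining=2 emitted=8 chunks_done=2
Byte 21 = 'o': mode=DATA remaining=1 emitted=9 chunks_done=2
Byte 22 = 'z': mode=DATA_DONE remaining=0 emitted=10 chunks_done=2
Byte 23 = 0x0D: mode=DATA_CR remaining=0 emitted=10 chunks_done=2
Byte 24 = 0x0A: mode=SIZE remaining=0 emitted=10 chunks_done=3
Byte 25 = '0': mode=SIZE remaining=0 emitted=10 chunks_done=3
Byte 26 = 0x0D: mode=SIZE_CR remaining=0 emitted=10 chunks_done=3
Byte 27 = 0x0A: mode=TERM remaining=0 emitted=10 chunks_done=3
Byte 28 = 0x0D: mode=TERM remaining=0 emitted=10 chunks_done=3

Answer: TERM 0 10 3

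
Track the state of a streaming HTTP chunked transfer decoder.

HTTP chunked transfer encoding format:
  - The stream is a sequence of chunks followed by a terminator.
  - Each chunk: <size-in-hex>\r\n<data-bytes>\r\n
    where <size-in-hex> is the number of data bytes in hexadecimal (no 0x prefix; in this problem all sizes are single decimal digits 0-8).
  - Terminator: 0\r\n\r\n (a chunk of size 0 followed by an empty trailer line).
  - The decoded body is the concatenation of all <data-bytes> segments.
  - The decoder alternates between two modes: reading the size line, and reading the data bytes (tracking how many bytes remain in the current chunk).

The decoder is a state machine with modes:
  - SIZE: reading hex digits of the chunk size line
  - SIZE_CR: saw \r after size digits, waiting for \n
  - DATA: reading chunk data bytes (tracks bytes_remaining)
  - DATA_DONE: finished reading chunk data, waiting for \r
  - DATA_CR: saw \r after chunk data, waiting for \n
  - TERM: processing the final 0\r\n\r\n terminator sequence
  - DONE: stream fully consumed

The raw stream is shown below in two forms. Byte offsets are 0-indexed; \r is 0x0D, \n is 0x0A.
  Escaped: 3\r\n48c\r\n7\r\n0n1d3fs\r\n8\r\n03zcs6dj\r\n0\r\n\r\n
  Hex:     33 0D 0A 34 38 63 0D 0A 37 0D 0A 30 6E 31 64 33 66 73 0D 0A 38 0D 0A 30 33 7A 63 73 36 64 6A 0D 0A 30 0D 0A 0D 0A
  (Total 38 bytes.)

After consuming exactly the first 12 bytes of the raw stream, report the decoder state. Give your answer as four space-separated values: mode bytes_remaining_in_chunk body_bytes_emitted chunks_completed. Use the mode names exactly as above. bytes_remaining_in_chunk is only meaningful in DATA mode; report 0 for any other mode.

Byte 0 = '3': mode=SIZE remaining=0 emitted=0 chunks_done=0
Byte 1 = 0x0D: mode=SIZE_CR remaining=0 emitted=0 chunks_done=0
Byte 2 = 0x0A: mode=DATA remaining=3 emitted=0 chunks_done=0
Byte 3 = '4': mode=DATA remaining=2 emitted=1 chunks_done=0
Byte 4 = '8': mode=DATA remaining=1 emitted=2 chunks_done=0
Byte 5 = 'c': mode=DATA_DONE remaining=0 emitted=3 chunks_done=0
Byte 6 = 0x0D: mode=DATA_CR remaining=0 emitted=3 chunks_done=0
Byte 7 = 0x0A: mode=SIZE remaining=0 emitted=3 chunks_done=1
Byte 8 = '7': mode=SIZE remaining=0 emitted=3 chunks_done=1
Byte 9 = 0x0D: mode=SIZE_CR remaining=0 emitted=3 chunks_done=1
Byte 10 = 0x0A: mode=DATA remaining=7 emitted=3 chunks_done=1
Byte 11 = '0': mode=DATA remaining=6 emitted=4 chunks_done=1

Answer: DATA 6 4 1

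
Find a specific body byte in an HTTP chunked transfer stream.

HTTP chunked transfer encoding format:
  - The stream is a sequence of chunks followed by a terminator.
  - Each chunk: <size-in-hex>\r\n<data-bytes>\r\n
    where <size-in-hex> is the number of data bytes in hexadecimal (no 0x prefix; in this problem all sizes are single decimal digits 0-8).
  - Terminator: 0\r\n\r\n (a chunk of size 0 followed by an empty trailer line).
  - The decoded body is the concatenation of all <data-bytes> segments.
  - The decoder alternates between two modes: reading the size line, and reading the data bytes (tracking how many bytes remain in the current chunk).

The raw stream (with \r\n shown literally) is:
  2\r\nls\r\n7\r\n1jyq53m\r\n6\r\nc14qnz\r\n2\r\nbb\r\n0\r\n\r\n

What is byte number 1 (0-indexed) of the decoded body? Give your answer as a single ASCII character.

Chunk 1: stream[0..1]='2' size=0x2=2, data at stream[3..5]='ls' -> body[0..2], body so far='ls'
Chunk 2: stream[7..8]='7' size=0x7=7, data at stream[10..17]='1jyq53m' -> body[2..9], body so far='ls1jyq53m'
Chunk 3: stream[19..20]='6' size=0x6=6, data at stream[22..28]='c14qnz' -> body[9..15], body so far='ls1jyq53mc14qnz'
Chunk 4: stream[30..31]='2' size=0x2=2, data at stream[33..35]='bb' -> body[15..17], body so far='ls1jyq53mc14qnzbb'
Chunk 5: stream[37..38]='0' size=0 (terminator). Final body='ls1jyq53mc14qnzbb' (17 bytes)
Body byte 1 = 's'

Answer: s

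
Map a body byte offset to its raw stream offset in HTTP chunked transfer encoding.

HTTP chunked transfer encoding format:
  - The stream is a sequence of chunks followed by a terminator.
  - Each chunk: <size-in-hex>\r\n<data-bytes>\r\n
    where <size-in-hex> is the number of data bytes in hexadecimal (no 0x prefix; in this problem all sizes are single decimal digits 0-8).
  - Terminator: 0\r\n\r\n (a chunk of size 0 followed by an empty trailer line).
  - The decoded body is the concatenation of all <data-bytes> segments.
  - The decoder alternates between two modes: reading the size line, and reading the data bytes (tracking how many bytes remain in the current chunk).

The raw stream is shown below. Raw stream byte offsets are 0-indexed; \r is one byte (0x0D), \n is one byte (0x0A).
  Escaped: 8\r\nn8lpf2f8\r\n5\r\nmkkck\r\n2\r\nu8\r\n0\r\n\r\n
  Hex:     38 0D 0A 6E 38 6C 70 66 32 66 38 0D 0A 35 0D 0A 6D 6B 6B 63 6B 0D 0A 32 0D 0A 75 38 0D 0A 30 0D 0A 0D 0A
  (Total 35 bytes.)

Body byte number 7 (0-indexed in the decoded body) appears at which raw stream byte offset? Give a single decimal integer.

Answer: 10

Derivation:
Chunk 1: stream[0..1]='8' size=0x8=8, data at stream[3..11]='n8lpf2f8' -> body[0..8], body so far='n8lpf2f8'
Chunk 2: stream[13..14]='5' size=0x5=5, data at stream[16..21]='mkkck' -> body[8..13], body so far='n8lpf2f8mkkck'
Chunk 3: stream[23..24]='2' size=0x2=2, data at stream[26..28]='u8' -> body[13..15], body so far='n8lpf2f8mkkcku8'
Chunk 4: stream[30..31]='0' size=0 (terminator). Final body='n8lpf2f8mkkcku8' (15 bytes)
Body byte 7 at stream offset 10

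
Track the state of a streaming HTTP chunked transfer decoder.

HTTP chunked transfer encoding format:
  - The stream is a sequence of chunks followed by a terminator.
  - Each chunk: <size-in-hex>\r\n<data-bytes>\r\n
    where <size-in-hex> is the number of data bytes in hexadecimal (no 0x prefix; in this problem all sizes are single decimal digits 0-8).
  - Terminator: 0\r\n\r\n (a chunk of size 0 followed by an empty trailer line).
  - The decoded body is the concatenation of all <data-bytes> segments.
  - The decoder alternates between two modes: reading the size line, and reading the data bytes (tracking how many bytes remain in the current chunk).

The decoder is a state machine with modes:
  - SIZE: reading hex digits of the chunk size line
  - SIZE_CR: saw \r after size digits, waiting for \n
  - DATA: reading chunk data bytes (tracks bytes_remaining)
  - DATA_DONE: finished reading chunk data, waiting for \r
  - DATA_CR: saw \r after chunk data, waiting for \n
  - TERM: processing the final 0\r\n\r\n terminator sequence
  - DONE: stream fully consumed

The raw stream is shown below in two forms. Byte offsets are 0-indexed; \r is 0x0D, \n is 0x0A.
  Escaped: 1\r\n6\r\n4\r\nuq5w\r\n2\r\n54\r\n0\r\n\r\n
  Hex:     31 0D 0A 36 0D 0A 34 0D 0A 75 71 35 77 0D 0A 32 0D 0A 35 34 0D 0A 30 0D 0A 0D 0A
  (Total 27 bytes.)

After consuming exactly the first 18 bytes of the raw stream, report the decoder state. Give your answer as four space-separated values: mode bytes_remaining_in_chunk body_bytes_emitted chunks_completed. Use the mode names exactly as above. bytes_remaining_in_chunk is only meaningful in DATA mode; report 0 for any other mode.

Answer: DATA 2 5 2

Derivation:
Byte 0 = '1': mode=SIZE remaining=0 emitted=0 chunks_done=0
Byte 1 = 0x0D: mode=SIZE_CR remaining=0 emitted=0 chunks_done=0
Byte 2 = 0x0A: mode=DATA remaining=1 emitted=0 chunks_done=0
Byte 3 = '6': mode=DATA_DONE remaining=0 emitted=1 chunks_done=0
Byte 4 = 0x0D: mode=DATA_CR remaining=0 emitted=1 chunks_done=0
Byte 5 = 0x0A: mode=SIZE remaining=0 emitted=1 chunks_done=1
Byte 6 = '4': mode=SIZE remaining=0 emitted=1 chunks_done=1
Byte 7 = 0x0D: mode=SIZE_CR remaining=0 emitted=1 chunks_done=1
Byte 8 = 0x0A: mode=DATA remaining=4 emitted=1 chunks_done=1
Byte 9 = 'u': mode=DATA remaining=3 emitted=2 chunks_done=1
Byte 10 = 'q': mode=DATA remaining=2 emitted=3 chunks_done=1
Byte 11 = '5': mode=DATA remaining=1 emitted=4 chunks_done=1
Byte 12 = 'w': mode=DATA_DONE remaining=0 emitted=5 chunks_done=1
Byte 13 = 0x0D: mode=DATA_CR remaining=0 emitted=5 chunks_done=1
Byte 14 = 0x0A: mode=SIZE remaining=0 emitted=5 chunks_done=2
Byte 15 = '2': mode=SIZE remaining=0 emitted=5 chunks_done=2
Byte 16 = 0x0D: mode=SIZE_CR remaining=0 emitted=5 chunks_done=2
Byte 17 = 0x0A: mode=DATA remaining=2 emitted=5 chunks_done=2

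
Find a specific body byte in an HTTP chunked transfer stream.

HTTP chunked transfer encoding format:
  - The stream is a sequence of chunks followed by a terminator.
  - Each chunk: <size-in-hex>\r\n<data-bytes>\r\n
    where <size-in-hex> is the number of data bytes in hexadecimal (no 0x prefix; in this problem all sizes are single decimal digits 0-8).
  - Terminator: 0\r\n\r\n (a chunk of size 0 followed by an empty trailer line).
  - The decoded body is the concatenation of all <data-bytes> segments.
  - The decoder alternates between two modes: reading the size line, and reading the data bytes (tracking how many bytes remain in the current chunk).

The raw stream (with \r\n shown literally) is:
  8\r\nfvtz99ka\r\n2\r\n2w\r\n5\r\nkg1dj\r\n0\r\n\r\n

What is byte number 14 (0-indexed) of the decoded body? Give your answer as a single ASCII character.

Chunk 1: stream[0..1]='8' size=0x8=8, data at stream[3..11]='fvtz99ka' -> body[0..8], body so far='fvtz99ka'
Chunk 2: stream[13..14]='2' size=0x2=2, data at stream[16..18]='2w' -> body[8..10], body so far='fvtz99ka2w'
Chunk 3: stream[20..21]='5' size=0x5=5, data at stream[23..28]='kg1dj' -> body[10..15], body so far='fvtz99ka2wkg1dj'
Chunk 4: stream[30..31]='0' size=0 (terminator). Final body='fvtz99ka2wkg1dj' (15 bytes)
Body byte 14 = 'j'

Answer: j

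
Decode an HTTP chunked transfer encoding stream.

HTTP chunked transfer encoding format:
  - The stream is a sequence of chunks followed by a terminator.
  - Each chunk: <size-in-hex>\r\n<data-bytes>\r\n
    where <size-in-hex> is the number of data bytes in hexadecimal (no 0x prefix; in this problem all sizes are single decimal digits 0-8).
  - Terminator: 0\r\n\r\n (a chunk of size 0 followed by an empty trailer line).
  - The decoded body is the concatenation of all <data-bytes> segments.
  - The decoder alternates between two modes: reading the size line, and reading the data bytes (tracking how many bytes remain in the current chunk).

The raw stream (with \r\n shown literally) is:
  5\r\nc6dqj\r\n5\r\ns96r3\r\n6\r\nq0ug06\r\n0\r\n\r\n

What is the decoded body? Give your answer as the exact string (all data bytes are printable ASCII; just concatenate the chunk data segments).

Answer: c6dqjs96r3q0ug06

Derivation:
Chunk 1: stream[0..1]='5' size=0x5=5, data at stream[3..8]='c6dqj' -> body[0..5], body so far='c6dqj'
Chunk 2: stream[10..11]='5' size=0x5=5, data at stream[13..18]='s96r3' -> body[5..10], body so far='c6dqjs96r3'
Chunk 3: stream[20..21]='6' size=0x6=6, data at stream[23..29]='q0ug06' -> body[10..16], body so far='c6dqjs96r3q0ug06'
Chunk 4: stream[31..32]='0' size=0 (terminator). Final body='c6dqjs96r3q0ug06' (16 bytes)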